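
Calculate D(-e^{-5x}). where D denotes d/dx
5 e^{- 5 x}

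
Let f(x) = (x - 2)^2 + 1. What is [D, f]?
2 x - 4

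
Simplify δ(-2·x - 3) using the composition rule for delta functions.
\frac{\delta(x + 3/2)}{2}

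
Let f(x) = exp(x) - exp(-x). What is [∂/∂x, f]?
2 \cosh{\left(x \right)}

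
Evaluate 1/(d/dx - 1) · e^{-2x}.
- \frac{e^{- 2 x}}{3}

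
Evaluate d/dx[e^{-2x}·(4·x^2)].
8 x \left(1 - x\right) e^{- 2 x}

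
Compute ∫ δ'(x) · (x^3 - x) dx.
1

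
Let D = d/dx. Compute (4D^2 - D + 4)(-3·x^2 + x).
- 12 x^{2} + 10 x - 25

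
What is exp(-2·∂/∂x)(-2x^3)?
- 2 x^{3} + 12 x^{2} - 24 x + 16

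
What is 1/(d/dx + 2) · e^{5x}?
\frac{e^{5 x}}{7}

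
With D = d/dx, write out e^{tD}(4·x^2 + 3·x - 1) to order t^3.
4 t^{2} + t \left(8 x + 3\right) + 4 x^{2} + 3 x - 1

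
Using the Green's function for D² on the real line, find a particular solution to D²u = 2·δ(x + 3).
|x + 3|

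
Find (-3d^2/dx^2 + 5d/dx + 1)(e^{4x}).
- 27 e^{4 x}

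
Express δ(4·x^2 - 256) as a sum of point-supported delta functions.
\frac{\delta(x - 8) + \delta(x + 8)}{64}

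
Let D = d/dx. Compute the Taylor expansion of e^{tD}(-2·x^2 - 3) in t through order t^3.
- 2 t^{2} - 4 t x - 2 x^{2} - 3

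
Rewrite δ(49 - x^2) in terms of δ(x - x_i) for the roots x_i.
\frac{\delta(x - 7) + \delta(x + 7)}{14}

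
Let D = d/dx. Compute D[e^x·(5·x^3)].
5 x^{2} \left(x + 3\right) e^{x}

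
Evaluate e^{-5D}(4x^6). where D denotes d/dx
4 x^{6} - 120 x^{5} + 1500 x^{4} - 10000 x^{3} + 37500 x^{2} - 75000 x + 62500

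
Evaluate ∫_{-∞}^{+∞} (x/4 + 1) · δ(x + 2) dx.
\frac{1}{2}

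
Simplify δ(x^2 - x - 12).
\frac{\delta(x + 3) + \delta(x - 4)}{7}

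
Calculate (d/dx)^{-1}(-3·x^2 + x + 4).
- x^{3} + \frac{x^{2}}{2} + 4 x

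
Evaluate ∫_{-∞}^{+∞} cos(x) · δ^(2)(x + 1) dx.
- \cos{\left(1 \right)}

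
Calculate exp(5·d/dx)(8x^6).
8 x^{6} + 240 x^{5} + 3000 x^{4} + 20000 x^{3} + 75000 x^{2} + 150000 x + 125000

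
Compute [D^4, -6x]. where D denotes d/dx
-24D^{3}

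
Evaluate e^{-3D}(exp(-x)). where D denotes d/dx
e^{3 - x}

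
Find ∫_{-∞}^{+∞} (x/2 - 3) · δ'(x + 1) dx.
- \frac{1}{2}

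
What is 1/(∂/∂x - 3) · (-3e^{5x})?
- \frac{3 e^{5 x}}{2}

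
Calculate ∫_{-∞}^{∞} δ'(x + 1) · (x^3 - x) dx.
-2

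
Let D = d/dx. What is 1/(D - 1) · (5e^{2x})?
5 e^{2 x}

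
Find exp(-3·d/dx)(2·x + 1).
2 x - 5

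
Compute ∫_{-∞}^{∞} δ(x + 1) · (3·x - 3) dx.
-6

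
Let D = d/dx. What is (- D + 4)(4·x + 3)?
16 x + 8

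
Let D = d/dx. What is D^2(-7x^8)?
- 392 x^{6}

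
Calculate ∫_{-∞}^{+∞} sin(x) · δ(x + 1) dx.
- \sin{\left(1 \right)}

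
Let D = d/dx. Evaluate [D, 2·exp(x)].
2 e^{x}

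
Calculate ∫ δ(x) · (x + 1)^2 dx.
1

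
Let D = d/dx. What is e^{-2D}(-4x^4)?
- 4 x^{4} + 32 x^{3} - 96 x^{2} + 128 x - 64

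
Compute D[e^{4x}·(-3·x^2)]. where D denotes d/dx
6 x \left(- 2 x - 1\right) e^{4 x}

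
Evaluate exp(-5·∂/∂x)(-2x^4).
- 2 x^{4} + 40 x^{3} - 300 x^{2} + 1000 x - 1250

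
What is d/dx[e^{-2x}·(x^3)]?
x^{2} \left(3 - 2 x\right) e^{- 2 x}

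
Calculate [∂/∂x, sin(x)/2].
\frac{\cos{\left(x \right)}}{2}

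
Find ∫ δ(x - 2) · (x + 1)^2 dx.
9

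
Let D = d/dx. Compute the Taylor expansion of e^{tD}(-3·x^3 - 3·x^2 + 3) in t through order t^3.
- 3 t^{3} - 3 t^{2} \left(3 x + 1\right) - 3 t x \left(3 x + 2\right) - 3 x^{3} - 3 x^{2} + 3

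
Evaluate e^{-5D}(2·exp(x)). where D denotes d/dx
2 e^{x - 5}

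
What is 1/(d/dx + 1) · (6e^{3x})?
\frac{3 e^{3 x}}{2}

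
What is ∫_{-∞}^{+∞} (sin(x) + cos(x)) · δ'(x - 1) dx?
- \cos{\left(1 \right)} + \sin{\left(1 \right)}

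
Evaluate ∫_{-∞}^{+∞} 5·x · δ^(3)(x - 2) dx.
0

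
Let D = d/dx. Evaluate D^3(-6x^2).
0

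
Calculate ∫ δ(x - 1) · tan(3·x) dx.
\tan{\left(3 \right)}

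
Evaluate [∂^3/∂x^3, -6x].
-18\frac{d^{2}}{dx^{2}}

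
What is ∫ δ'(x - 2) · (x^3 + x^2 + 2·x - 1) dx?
-18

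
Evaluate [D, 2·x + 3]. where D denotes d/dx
2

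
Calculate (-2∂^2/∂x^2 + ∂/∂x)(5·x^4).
20 x^{2} \left(x - 6\right)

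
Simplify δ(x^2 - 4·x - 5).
\frac{\delta(x - 5) + \delta(x + 1)}{6}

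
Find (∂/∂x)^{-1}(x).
\frac{x^{2}}{2}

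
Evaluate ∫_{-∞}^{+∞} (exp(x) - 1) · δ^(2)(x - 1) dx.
e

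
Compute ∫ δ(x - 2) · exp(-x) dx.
e^{-2}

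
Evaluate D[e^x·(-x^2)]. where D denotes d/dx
x \left(- x - 2\right) e^{x}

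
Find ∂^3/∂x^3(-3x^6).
- 360 x^{3}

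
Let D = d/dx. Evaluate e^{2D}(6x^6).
6 x^{6} + 72 x^{5} + 360 x^{4} + 960 x^{3} + 1440 x^{2} + 1152 x + 384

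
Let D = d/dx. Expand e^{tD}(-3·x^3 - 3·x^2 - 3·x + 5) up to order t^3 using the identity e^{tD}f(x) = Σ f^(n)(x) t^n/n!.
- 3 t^{3} - t^{2} \left(9 x + 3\right) - 3 t \left(3 x^{2} + 2 x + 1\right) - 3 x^{3} - 3 x^{2} - 3 x + 5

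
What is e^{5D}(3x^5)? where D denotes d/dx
3 x^{5} + 75 x^{4} + 750 x^{3} + 3750 x^{2} + 9375 x + 9375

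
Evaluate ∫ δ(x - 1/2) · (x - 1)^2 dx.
\frac{1}{4}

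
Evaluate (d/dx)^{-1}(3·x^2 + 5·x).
x^{3} + \frac{5 x^{2}}{2}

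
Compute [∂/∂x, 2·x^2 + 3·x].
4 x + 3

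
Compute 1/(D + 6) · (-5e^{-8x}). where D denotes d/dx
\frac{5 e^{- 8 x}}{2}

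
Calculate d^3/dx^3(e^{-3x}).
- 27 e^{- 3 x}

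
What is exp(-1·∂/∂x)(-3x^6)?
- 3 x^{6} + 18 x^{5} - 45 x^{4} + 60 x^{3} - 45 x^{2} + 18 x - 3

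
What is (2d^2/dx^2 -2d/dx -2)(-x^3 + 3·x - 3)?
2 x \left(x^{2} + 3 x - 9\right)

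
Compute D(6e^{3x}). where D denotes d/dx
18 e^{3 x}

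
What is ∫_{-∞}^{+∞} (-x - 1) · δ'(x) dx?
1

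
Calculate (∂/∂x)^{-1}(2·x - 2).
x^{2} - 2 x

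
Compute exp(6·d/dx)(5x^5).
5 x^{5} + 150 x^{4} + 1800 x^{3} + 10800 x^{2} + 32400 x + 38880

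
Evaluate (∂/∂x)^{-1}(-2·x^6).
- \frac{2 x^{7}}{7}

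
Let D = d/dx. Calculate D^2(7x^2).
14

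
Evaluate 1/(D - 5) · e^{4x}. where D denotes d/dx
- e^{4 x}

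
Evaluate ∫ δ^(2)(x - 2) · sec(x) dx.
\left(1 + 2 \tan^{2}{\left(2 \right)}\right) \sec{\left(2 \right)}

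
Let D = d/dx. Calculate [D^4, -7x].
-28D^{3}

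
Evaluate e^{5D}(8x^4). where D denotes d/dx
8 x^{4} + 160 x^{3} + 1200 x^{2} + 4000 x + 5000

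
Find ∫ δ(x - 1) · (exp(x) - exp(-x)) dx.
2 \sinh{\left(1 \right)}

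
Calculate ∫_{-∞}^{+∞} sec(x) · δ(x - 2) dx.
\sec{\left(2 \right)}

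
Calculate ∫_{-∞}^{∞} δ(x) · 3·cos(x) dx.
3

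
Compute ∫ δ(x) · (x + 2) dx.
2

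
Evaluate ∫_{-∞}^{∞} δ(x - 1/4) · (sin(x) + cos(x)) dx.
\sqrt{2} \sin{\left(\frac{1}{4} + \frac{\pi}{4} \right)}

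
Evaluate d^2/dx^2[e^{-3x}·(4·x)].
12 \left(3 x - 2\right) e^{- 3 x}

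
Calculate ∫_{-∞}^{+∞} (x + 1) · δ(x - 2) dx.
3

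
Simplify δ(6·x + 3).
\frac{\delta(x + 1/2)}{6}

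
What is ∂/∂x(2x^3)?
6 x^{2}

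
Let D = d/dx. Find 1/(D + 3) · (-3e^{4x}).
- \frac{3 e^{4 x}}{7}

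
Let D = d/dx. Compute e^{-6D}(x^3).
x^{3} - 18 x^{2} + 108 x - 216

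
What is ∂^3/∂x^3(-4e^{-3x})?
108 e^{- 3 x}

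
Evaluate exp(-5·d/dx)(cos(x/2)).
\cos{\left(\frac{x}{2} - \frac{5}{2} \right)}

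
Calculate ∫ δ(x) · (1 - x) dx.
1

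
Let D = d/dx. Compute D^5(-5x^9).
- 75600 x^{4}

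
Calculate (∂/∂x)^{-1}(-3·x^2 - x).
- x^{3} - \frac{x^{2}}{2}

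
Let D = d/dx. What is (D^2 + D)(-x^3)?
3 x \left(- x - 2\right)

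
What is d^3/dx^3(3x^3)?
18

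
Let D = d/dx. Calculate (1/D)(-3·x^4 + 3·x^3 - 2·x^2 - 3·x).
- \frac{3 x^{5}}{5} + \frac{3 x^{4}}{4} - \frac{2 x^{3}}{3} - \frac{3 x^{2}}{2}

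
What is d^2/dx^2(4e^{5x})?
100 e^{5 x}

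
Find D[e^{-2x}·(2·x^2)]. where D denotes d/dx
4 x \left(1 - x\right) e^{- 2 x}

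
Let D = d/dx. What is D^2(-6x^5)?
- 120 x^{3}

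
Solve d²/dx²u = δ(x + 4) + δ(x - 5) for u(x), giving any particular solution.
\frac{|x + 4|}{2} + \frac{|x - 5|}{2}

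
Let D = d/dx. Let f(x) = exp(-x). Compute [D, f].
- e^{- x}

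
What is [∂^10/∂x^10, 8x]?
80\frac{d^{9}}{dx^{9}}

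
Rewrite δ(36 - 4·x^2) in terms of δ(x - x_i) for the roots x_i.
\frac{\delta(x - 3) + \delta(x + 3)}{24}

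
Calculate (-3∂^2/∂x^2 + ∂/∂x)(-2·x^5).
10 x^{3} \left(12 - x\right)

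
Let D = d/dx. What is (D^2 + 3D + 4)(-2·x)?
- 8 x - 6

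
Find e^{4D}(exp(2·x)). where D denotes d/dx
e^{2 x + 8}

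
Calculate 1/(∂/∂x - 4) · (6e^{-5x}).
- \frac{2 e^{- 5 x}}{3}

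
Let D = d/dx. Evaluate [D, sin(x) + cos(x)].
- \sin{\left(x \right)} + \cos{\left(x \right)}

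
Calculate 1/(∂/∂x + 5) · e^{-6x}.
- e^{- 6 x}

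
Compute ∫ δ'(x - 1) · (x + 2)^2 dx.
-6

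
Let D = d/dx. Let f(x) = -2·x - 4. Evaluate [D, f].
-2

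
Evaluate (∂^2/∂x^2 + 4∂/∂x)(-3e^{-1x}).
9 e^{- x}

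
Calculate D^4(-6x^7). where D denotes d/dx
- 5040 x^{3}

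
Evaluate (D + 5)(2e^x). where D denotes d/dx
12 e^{x}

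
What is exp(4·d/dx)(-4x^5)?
- 4 x^{5} - 80 x^{4} - 640 x^{3} - 2560 x^{2} - 5120 x - 4096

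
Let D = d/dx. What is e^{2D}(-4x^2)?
- 4 x^{2} - 16 x - 16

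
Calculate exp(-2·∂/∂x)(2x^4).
2 x^{4} - 16 x^{3} + 48 x^{2} - 64 x + 32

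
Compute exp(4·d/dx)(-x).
- x - 4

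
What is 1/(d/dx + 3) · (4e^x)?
e^{x}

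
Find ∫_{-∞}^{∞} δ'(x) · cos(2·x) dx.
0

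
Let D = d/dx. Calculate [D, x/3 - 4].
\frac{1}{3}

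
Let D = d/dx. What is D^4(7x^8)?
11760 x^{4}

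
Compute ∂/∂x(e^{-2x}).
- 2 e^{- 2 x}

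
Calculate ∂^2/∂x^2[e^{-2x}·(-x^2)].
2 \left(- 2 x^{2} + 4 x - 1\right) e^{- 2 x}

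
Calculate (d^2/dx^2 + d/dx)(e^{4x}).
20 e^{4 x}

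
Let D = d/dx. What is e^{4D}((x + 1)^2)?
x^{2} + 10 x + 25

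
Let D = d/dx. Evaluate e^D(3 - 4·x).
- 4 x - 1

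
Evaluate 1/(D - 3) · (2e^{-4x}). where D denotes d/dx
- \frac{2 e^{- 4 x}}{7}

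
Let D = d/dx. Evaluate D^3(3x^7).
630 x^{4}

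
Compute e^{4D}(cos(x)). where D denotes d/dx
\cos{\left(x + 4 \right)}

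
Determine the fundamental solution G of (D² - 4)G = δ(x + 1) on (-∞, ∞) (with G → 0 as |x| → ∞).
-\frac{e^{-2|x + 1|}}{4}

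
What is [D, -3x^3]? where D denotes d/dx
- 9 x^{2}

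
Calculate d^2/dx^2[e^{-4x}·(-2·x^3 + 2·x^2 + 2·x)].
4 \left(- 8 x^{3} + 20 x^{2} - 3 x - 3\right) e^{- 4 x}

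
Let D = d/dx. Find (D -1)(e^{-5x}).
- 6 e^{- 5 x}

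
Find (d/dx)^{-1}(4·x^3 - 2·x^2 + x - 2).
x^{4} - \frac{2 x^{3}}{3} + \frac{x^{2}}{2} - 2 x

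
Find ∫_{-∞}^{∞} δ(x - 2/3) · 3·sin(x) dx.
3 \sin{\left(\frac{2}{3} \right)}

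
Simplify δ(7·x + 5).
\frac{\delta(x + 5/7)}{7}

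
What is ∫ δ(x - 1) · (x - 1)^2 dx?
0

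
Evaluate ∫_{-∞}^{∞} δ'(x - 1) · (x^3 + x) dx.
-4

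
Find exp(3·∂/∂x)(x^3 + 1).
x^{3} + 9 x^{2} + 27 x + 28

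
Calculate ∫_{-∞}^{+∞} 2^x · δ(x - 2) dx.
4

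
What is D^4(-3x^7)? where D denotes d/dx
- 2520 x^{3}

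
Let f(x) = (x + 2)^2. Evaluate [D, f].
2 x + 4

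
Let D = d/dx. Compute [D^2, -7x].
-14D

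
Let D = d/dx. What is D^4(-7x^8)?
- 11760 x^{4}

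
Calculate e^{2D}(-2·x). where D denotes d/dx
- 2 x - 4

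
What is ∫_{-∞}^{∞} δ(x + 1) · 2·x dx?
-2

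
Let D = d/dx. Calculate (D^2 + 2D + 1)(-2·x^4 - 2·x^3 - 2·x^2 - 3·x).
- 2 x^{4} - 18 x^{3} - 38 x^{2} - 23 x - 10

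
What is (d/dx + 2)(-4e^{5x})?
- 28 e^{5 x}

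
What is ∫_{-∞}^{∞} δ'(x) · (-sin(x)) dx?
1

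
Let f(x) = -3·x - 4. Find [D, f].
-3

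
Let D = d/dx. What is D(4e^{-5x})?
- 20 e^{- 5 x}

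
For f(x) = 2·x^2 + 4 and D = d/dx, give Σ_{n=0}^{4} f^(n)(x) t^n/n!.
2 t^{2} + 4 t x + 2 x^{2} + 4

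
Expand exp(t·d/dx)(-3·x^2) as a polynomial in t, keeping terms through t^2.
- 3 t^{2} - 6 t x - 3 x^{2}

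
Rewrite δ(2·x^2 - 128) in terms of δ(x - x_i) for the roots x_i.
\frac{\delta(x - 8) + \delta(x + 8)}{32}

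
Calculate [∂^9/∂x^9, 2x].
18\frac{d^{8}}{dx^{8}}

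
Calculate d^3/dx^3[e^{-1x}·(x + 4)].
\left(- x - 1\right) e^{- x}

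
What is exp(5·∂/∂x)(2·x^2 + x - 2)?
2 x^{2} + 21 x + 53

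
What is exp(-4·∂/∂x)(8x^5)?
8 x^{5} - 160 x^{4} + 1280 x^{3} - 5120 x^{2} + 10240 x - 8192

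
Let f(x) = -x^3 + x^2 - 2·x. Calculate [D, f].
- 3 x^{2} + 2 x - 2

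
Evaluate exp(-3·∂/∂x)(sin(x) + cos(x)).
\sqrt{2} \cos{\left(- x + \frac{\pi}{4} + 3 \right)}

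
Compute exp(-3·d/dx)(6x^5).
6 x^{5} - 90 x^{4} + 540 x^{3} - 1620 x^{2} + 2430 x - 1458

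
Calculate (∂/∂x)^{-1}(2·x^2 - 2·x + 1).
\frac{2 x^{3}}{3} - x^{2} + x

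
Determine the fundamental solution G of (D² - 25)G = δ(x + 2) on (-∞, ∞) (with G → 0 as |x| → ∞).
-\frac{e^{-5|x + 2|}}{10}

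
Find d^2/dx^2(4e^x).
4 e^{x}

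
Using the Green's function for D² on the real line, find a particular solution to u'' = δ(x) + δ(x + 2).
\frac{|x|}{2} + \frac{|x + 2|}{2}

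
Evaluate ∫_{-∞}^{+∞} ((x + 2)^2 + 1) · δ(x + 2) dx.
1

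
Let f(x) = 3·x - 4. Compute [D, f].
3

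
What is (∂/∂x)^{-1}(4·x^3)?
x^{4}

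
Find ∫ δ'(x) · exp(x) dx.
-1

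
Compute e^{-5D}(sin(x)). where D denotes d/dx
\sin{\left(x - 5 \right)}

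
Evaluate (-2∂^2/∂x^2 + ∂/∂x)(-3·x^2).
12 - 6 x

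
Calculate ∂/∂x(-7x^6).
- 42 x^{5}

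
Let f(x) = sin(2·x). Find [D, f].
2 \cos{\left(2 x \right)}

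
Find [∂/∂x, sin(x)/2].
\frac{\cos{\left(x \right)}}{2}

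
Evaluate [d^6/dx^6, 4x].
24\frac{d^{5}}{dx^{5}}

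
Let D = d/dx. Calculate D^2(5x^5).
100 x^{3}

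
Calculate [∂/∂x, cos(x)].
- \sin{\left(x \right)}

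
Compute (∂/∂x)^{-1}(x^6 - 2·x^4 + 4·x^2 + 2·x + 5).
\frac{x^{7}}{7} - \frac{2 x^{5}}{5} + \frac{4 x^{3}}{3} + x^{2} + 5 x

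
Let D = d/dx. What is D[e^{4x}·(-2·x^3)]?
x^{2} \left(- 8 x - 6\right) e^{4 x}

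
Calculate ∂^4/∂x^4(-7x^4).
-168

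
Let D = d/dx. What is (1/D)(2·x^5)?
\frac{x^{6}}{3}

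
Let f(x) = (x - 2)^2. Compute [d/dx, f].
2 x - 4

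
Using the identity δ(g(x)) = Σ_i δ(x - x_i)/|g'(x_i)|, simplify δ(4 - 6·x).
\frac{\delta(x - 2/3)}{6}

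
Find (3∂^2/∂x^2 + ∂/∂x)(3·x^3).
9 x \left(x + 6\right)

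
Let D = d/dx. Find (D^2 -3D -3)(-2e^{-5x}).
- 74 e^{- 5 x}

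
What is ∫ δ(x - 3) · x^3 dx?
27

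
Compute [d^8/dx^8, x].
8\frac{d^{7}}{dx^{7}}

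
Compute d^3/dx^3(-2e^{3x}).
- 54 e^{3 x}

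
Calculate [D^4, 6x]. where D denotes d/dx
24D^{3}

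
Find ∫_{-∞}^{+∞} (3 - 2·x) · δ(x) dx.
3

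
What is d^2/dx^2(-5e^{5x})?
- 125 e^{5 x}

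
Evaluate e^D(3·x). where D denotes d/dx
3 x + 3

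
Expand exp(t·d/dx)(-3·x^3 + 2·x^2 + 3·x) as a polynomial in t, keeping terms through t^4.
- 3 t^{3} + t^{2} \left(2 - 9 x\right) + t \left(- 9 x^{2} + 4 x + 3\right) - 3 x^{3} + 2 x^{2} + 3 x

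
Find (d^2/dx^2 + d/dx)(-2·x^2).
- 4 x - 4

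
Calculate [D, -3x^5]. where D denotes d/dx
- 15 x^{4}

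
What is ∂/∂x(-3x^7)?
- 21 x^{6}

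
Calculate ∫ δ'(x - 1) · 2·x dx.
-2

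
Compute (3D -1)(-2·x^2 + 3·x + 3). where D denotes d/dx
2 x^{2} - 15 x + 6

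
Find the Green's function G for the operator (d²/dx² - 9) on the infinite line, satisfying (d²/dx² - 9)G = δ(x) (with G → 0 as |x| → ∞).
-\frac{e^{-3|x|}}{6}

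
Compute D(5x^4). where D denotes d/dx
20 x^{3}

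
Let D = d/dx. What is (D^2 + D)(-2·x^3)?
6 x \left(- x - 2\right)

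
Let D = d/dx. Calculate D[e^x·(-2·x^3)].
2 x^{2} \left(- x - 3\right) e^{x}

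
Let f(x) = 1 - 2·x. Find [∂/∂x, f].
-2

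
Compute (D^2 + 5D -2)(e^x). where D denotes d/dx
4 e^{x}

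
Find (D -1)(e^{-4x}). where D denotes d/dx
- 5 e^{- 4 x}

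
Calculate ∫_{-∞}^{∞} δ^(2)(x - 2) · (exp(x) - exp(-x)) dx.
2 \sinh{\left(2 \right)}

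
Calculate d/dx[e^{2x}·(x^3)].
x^{2} \left(2 x + 3\right) e^{2 x}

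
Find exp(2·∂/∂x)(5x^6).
5 x^{6} + 60 x^{5} + 300 x^{4} + 800 x^{3} + 1200 x^{2} + 960 x + 320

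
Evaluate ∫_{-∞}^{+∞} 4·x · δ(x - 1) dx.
4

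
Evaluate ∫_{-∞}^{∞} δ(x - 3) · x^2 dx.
9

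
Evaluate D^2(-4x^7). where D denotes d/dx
- 168 x^{5}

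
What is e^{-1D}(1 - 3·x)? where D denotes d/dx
4 - 3 x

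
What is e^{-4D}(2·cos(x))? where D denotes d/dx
2 \cos{\left(x - 4 \right)}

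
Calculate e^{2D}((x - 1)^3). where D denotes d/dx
x^{3} + 3 x^{2} + 3 x + 1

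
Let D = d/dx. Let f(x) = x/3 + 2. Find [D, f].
\frac{1}{3}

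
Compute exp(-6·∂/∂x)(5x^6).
5 x^{6} - 180 x^{5} + 2700 x^{4} - 21600 x^{3} + 97200 x^{2} - 233280 x + 233280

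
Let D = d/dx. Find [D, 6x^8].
48 x^{7}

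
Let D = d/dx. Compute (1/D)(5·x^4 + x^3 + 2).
x^{5} + \frac{x^{4}}{4} + 2 x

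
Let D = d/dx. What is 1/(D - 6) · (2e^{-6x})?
- \frac{e^{- 6 x}}{6}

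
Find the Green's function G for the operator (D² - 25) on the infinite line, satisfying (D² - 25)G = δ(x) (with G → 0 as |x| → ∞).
-\frac{e^{-5|x|}}{10}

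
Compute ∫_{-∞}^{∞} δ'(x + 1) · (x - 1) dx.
-1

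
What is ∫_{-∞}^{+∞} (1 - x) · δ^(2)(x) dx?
0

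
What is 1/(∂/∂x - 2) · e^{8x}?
\frac{e^{8 x}}{6}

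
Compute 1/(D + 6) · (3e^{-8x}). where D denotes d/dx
- \frac{3 e^{- 8 x}}{2}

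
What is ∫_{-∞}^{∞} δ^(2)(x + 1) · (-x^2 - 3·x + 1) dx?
-2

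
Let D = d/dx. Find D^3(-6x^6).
- 720 x^{3}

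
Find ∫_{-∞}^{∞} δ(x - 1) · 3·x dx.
3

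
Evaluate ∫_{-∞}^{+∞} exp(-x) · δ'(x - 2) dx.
e^{-2}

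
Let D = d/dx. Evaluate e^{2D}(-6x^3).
- 6 x^{3} - 36 x^{2} - 72 x - 48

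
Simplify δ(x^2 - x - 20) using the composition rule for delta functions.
\frac{\delta(x + 4) + \delta(x - 5)}{9}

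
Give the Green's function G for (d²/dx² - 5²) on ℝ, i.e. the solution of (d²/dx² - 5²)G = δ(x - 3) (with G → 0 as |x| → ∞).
-\frac{e^{-5|x - 3|}}{10}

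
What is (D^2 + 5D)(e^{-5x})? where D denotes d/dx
0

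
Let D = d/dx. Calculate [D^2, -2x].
-4D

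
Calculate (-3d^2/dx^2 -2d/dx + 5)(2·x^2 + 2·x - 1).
10 x^{2} + 2 x - 21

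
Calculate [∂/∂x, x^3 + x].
3 x^{2} + 1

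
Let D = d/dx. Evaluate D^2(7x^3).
42 x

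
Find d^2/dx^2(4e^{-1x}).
4 e^{- x}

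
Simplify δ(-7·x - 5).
\frac{\delta(x + 5/7)}{7}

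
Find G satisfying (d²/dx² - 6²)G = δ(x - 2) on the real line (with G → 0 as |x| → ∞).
-\frac{e^{-6|x - 2|}}{12}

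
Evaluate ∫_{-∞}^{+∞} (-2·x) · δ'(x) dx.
2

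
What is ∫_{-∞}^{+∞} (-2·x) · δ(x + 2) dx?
4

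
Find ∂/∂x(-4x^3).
- 12 x^{2}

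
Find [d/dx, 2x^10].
20 x^{9}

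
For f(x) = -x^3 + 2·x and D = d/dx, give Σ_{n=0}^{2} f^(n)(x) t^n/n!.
- 3 t^{2} x - t \left(3 x^{2} - 2\right) - x^{3} + 2 x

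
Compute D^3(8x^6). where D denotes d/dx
960 x^{3}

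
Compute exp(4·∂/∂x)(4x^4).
4 x^{4} + 64 x^{3} + 384 x^{2} + 1024 x + 1024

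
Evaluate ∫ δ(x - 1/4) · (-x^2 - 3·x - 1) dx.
- \frac{29}{16}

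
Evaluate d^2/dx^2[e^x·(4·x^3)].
4 x \left(x^{2} + 6 x + 6\right) e^{x}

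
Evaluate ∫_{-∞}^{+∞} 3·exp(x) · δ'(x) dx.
-3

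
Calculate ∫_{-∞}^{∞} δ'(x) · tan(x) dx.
-1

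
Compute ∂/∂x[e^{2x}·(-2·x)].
\left(- 4 x - 2\right) e^{2 x}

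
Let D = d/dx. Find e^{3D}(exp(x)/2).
\frac{e^{x + 3}}{2}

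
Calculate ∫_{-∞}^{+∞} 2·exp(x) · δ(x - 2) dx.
2 e^{2}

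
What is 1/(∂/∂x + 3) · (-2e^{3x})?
- \frac{e^{3 x}}{3}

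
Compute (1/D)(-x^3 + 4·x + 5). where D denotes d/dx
- \frac{x^{4}}{4} + 2 x^{2} + 5 x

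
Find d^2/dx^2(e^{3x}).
9 e^{3 x}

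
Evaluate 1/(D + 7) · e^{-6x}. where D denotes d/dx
e^{- 6 x}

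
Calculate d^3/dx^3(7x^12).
9240 x^{9}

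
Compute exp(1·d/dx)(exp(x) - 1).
e^{x + 1} - 1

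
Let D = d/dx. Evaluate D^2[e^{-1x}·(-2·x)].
2 \left(2 - x\right) e^{- x}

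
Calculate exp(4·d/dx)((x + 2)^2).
x^{2} + 12 x + 36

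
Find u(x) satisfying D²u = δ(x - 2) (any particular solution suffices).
\frac{|x - 2|}{2}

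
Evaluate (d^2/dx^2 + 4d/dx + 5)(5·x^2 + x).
25 x^{2} + 45 x + 14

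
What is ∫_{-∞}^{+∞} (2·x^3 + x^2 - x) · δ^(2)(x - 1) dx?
14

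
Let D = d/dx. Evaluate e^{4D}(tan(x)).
\tan{\left(x + 4 \right)}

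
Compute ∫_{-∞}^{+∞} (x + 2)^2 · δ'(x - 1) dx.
-6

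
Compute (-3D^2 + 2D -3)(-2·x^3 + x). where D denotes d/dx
6 x^{3} - 12 x^{2} + 33 x + 2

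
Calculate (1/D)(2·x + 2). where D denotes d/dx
x^{2} + 2 x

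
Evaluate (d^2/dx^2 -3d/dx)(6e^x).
- 12 e^{x}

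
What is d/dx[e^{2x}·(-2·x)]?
\left(- 4 x - 2\right) e^{2 x}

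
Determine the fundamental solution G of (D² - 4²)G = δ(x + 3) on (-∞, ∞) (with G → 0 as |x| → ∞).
-\frac{e^{-4|x + 3|}}{8}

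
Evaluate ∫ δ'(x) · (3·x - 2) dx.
-3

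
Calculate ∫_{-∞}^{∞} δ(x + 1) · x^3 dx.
-1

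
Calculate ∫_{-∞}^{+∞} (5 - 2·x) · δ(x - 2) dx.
1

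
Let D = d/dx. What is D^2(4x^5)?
80 x^{3}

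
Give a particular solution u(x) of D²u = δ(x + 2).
\frac{|x + 2|}{2}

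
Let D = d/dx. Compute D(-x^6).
- 6 x^{5}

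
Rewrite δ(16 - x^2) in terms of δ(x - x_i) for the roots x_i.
\frac{\delta(x - 4) + \delta(x + 4)}{8}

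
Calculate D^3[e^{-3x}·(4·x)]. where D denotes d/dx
108 \left(1 - x\right) e^{- 3 x}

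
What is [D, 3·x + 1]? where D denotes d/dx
3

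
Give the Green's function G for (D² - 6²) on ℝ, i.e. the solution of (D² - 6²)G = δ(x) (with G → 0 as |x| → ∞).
-\frac{e^{-6|x|}}{12}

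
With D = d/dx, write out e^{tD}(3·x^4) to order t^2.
3 x^{2} \left(6 t^{2} + 4 t x + x^{2}\right)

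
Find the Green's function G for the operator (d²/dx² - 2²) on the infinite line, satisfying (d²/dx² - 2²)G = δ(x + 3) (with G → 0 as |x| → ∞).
-\frac{e^{-2|x + 3|}}{4}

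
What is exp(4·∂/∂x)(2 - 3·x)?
- 3 x - 10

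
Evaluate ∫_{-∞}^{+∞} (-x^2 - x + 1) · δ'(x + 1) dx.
-1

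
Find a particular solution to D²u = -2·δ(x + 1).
-|x + 1|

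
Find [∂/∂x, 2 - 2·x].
-2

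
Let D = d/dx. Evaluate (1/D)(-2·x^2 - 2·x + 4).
- \frac{2 x^{3}}{3} - x^{2} + 4 x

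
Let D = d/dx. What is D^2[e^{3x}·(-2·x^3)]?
- 6 x \left(3 x^{2} + 6 x + 2\right) e^{3 x}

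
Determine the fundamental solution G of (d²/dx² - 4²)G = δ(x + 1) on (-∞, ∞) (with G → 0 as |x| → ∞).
-\frac{e^{-4|x + 1|}}{8}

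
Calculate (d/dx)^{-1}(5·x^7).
\frac{5 x^{8}}{8}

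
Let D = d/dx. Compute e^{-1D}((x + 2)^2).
x^{2} + 2 x + 1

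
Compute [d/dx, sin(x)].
\cos{\left(x \right)}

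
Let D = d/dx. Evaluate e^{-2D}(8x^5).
8 x^{5} - 80 x^{4} + 320 x^{3} - 640 x^{2} + 640 x - 256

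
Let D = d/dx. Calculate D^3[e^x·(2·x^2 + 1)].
\left(2 x^{2} + 12 x + 13\right) e^{x}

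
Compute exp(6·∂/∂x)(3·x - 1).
3 x + 17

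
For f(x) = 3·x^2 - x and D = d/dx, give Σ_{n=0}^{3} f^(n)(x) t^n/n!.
3 t^{2} + t \left(6 x - 1\right) + 3 x^{2} - x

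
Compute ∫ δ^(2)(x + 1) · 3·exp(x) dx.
\frac{3}{e}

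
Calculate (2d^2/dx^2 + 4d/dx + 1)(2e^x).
14 e^{x}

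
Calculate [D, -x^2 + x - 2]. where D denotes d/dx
1 - 2 x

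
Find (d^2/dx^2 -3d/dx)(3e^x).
- 6 e^{x}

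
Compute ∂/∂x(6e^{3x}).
18 e^{3 x}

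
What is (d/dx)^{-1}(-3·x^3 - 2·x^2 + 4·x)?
- \frac{3 x^{4}}{4} - \frac{2 x^{3}}{3} + 2 x^{2}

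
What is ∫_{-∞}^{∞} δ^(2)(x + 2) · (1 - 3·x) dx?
0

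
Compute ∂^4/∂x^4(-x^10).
- 5040 x^{6}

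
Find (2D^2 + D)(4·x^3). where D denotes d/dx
12 x \left(x + 4\right)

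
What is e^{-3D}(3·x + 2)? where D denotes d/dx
3 x - 7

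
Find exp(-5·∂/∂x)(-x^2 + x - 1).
- x^{2} + 11 x - 31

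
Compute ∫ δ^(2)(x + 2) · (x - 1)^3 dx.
-18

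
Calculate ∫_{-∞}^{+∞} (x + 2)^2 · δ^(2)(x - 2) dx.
2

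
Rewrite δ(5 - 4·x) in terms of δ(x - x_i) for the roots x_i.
\frac{\delta(x - 5/4)}{4}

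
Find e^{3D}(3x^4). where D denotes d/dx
3 x^{4} + 36 x^{3} + 162 x^{2} + 324 x + 243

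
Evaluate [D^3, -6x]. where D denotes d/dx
-18D^{2}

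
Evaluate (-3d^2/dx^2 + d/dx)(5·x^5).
25 x^{3} \left(x - 12\right)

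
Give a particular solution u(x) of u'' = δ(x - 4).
\frac{|x - 4|}{2}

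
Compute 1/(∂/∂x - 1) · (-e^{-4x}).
\frac{e^{- 4 x}}{5}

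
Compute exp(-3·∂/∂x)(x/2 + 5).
\frac{x}{2} + \frac{7}{2}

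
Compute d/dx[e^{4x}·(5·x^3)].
x^{2} \left(20 x + 15\right) e^{4 x}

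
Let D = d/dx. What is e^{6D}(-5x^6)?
- 5 x^{6} - 180 x^{5} - 2700 x^{4} - 21600 x^{3} - 97200 x^{2} - 233280 x - 233280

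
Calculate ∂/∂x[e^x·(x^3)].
x^{2} \left(x + 3\right) e^{x}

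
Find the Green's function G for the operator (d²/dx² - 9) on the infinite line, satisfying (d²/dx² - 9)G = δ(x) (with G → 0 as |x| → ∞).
-\frac{e^{-3|x|}}{6}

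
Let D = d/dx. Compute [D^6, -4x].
-24D^{5}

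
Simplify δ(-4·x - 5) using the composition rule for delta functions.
\frac{\delta(x + 5/4)}{4}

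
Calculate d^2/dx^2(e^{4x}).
16 e^{4 x}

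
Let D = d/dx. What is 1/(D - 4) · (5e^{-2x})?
- \frac{5 e^{- 2 x}}{6}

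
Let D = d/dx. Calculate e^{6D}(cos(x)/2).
\frac{\cos{\left(x + 6 \right)}}{2}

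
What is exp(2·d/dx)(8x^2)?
8 x^{2} + 32 x + 32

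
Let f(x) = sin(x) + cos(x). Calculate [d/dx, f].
- \sin{\left(x \right)} + \cos{\left(x \right)}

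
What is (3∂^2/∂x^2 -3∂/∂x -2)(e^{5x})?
58 e^{5 x}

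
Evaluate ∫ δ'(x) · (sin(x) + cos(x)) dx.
-1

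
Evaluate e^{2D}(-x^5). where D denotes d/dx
- x^{5} - 10 x^{4} - 40 x^{3} - 80 x^{2} - 80 x - 32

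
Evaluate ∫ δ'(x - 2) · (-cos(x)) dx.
- \sin{\left(2 \right)}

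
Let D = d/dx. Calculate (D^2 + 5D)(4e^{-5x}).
0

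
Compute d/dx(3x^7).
21 x^{6}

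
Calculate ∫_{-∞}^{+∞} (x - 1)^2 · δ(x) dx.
1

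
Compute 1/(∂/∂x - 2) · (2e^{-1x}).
- \frac{2 e^{- x}}{3}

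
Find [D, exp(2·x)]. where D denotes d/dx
2 e^{2 x}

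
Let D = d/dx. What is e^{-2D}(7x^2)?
7 x^{2} - 28 x + 28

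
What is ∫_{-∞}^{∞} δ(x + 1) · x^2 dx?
1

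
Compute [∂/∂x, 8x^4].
32 x^{3}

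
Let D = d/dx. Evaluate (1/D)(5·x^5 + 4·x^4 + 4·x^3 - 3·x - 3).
\frac{5 x^{6}}{6} + \frac{4 x^{5}}{5} + x^{4} - \frac{3 x^{2}}{2} - 3 x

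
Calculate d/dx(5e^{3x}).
15 e^{3 x}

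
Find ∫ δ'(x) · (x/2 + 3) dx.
- \frac{1}{2}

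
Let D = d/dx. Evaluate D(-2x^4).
- 8 x^{3}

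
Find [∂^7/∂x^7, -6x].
-42\frac{d^{6}}{dx^{6}}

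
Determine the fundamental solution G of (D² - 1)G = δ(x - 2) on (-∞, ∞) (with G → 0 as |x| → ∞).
-\frac{e^{-|x - 2|}}{2}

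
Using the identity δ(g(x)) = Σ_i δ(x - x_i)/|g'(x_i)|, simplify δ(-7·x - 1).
\frac{\delta(x + 1/7)}{7}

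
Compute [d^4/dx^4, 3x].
12\frac{d^{3}}{dx^{3}}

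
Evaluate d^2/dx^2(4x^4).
48 x^{2}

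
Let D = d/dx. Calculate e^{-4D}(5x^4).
5 x^{4} - 80 x^{3} + 480 x^{2} - 1280 x + 1280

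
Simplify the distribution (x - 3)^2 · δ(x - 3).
0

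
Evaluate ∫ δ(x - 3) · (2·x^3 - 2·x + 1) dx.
49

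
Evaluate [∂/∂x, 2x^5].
10 x^{4}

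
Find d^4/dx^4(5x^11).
39600 x^{7}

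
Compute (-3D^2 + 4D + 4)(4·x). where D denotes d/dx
16 x + 16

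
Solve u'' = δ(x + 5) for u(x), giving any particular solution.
\frac{|x + 5|}{2}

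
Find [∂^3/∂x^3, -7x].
-21\frac{d^{2}}{dx^{2}}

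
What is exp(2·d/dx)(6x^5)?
6 x^{5} + 60 x^{4} + 240 x^{3} + 480 x^{2} + 480 x + 192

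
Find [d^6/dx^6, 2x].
12\frac{d^{5}}{dx^{5}}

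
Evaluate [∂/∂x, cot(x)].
- \frac{1}{\sin^{2}{\left(x \right)}}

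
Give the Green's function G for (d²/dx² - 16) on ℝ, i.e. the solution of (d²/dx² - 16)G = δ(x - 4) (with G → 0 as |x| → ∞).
-\frac{e^{-4|x - 4|}}{8}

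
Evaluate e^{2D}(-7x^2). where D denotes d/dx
- 7 x^{2} - 28 x - 28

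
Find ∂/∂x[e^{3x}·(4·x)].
\left(12 x + 4\right) e^{3 x}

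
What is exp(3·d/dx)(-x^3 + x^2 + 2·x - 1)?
- x^{3} - 8 x^{2} - 19 x - 13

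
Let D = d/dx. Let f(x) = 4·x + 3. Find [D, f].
4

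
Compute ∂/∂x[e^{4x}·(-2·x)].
\left(- 8 x - 2\right) e^{4 x}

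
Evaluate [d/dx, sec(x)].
\tan{\left(x \right)} \sec{\left(x \right)}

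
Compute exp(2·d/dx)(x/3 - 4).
\frac{x}{3} - \frac{10}{3}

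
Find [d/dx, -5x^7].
- 35 x^{6}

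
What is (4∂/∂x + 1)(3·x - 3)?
3 x + 9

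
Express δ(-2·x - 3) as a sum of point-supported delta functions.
\frac{\delta(x + 3/2)}{2}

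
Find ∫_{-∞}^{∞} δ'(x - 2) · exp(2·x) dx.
- 2 e^{4}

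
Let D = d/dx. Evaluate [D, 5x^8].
40 x^{7}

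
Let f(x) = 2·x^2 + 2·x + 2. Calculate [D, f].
4 x + 2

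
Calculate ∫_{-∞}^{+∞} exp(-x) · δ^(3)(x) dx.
1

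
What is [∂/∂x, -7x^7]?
- 49 x^{6}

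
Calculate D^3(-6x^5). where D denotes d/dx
- 360 x^{2}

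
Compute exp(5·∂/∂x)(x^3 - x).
x^{3} + 15 x^{2} + 74 x + 120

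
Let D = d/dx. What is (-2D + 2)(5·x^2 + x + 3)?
10 x^{2} - 18 x + 4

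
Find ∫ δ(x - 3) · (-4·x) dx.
-12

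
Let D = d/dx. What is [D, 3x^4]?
12 x^{3}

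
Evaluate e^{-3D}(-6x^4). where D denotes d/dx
- 6 x^{4} + 72 x^{3} - 324 x^{2} + 648 x - 486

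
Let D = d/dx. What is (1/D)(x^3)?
\frac{x^{4}}{4}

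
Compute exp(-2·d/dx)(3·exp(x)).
3 e^{x - 2}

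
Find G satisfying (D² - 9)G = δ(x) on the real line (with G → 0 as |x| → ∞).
-\frac{e^{-3|x|}}{6}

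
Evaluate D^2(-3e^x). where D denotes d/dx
- 3 e^{x}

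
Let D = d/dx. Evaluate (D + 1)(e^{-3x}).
- 2 e^{- 3 x}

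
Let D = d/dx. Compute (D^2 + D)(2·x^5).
10 x^{3} \left(x + 4\right)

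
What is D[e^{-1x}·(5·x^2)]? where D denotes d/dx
5 x \left(2 - x\right) e^{- x}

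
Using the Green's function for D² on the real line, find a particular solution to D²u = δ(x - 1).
\frac{|x - 1|}{2}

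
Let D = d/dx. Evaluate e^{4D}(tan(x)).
\tan{\left(x + 4 \right)}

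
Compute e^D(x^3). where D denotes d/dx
x^{3} + 3 x^{2} + 3 x + 1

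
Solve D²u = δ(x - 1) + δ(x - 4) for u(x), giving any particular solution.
\frac{|x - 1|}{2} + \frac{|x - 4|}{2}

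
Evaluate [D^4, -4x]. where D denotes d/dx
-16D^{3}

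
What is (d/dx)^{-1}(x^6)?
\frac{x^{7}}{7}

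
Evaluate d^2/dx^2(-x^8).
- 56 x^{6}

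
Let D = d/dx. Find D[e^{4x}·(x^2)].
2 x \left(2 x + 1\right) e^{4 x}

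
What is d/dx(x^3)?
3 x^{2}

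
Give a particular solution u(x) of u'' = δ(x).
\frac{|x|}{2}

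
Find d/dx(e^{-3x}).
- 3 e^{- 3 x}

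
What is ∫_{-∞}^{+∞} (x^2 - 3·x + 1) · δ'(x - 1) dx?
1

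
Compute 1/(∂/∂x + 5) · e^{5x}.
\frac{e^{5 x}}{10}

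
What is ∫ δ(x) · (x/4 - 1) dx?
-1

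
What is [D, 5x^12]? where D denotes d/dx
60 x^{11}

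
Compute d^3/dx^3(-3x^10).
- 2160 x^{7}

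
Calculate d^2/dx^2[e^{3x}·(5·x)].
\left(45 x + 30\right) e^{3 x}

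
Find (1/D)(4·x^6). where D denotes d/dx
\frac{4 x^{7}}{7}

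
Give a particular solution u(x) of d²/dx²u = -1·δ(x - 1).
-\frac{|x - 1|}{2}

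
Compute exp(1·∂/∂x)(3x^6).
3 x^{6} + 18 x^{5} + 45 x^{4} + 60 x^{3} + 45 x^{2} + 18 x + 3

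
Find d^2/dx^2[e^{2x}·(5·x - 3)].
\left(20 x + 8\right) e^{2 x}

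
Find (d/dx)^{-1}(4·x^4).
\frac{4 x^{5}}{5}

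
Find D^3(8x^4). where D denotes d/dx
192 x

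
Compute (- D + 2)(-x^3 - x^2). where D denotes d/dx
x \left(- 2 x^{2} + x + 2\right)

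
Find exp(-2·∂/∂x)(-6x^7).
- 6 x^{7} + 84 x^{6} - 504 x^{5} + 1680 x^{4} - 3360 x^{3} + 4032 x^{2} - 2688 x + 768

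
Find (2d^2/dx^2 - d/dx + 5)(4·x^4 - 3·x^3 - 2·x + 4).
20 x^{4} - 31 x^{3} + 105 x^{2} - 46 x + 22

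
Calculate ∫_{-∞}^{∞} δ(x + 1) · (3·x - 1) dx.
-4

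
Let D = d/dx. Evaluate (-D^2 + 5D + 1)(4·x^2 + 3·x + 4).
4 x^{2} + 43 x + 11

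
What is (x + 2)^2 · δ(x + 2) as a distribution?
0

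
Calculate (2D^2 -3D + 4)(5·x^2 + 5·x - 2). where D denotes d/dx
20 x^{2} - 10 x - 3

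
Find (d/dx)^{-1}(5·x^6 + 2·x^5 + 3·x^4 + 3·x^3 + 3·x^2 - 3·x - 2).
\frac{5 x^{7}}{7} + \frac{x^{6}}{3} + \frac{3 x^{5}}{5} + \frac{3 x^{4}}{4} + x^{3} - \frac{3 x^{2}}{2} - 2 x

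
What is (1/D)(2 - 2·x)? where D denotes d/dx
- x^{2} + 2 x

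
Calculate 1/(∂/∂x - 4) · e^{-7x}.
- \frac{e^{- 7 x}}{11}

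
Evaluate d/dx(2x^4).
8 x^{3}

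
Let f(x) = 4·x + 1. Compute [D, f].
4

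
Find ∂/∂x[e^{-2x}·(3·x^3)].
x^{2} \left(9 - 6 x\right) e^{- 2 x}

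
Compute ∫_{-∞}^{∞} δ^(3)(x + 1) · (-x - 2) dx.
0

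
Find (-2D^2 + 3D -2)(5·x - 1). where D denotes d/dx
17 - 10 x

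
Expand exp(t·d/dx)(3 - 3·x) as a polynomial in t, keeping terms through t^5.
- 3 t - 3 x + 3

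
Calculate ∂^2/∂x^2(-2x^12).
- 264 x^{10}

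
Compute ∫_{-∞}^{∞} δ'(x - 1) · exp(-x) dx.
e^{-1}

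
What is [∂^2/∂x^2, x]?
2\frac{d}{dx}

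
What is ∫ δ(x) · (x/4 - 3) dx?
-3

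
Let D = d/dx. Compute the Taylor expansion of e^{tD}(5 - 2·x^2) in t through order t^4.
- 2 t^{2} - 4 t x - 2 x^{2} + 5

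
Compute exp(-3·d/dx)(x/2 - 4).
\frac{x}{2} - \frac{11}{2}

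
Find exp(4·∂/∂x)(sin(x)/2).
\frac{\sin{\left(x + 4 \right)}}{2}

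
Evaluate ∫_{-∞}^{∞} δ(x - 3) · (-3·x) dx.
-9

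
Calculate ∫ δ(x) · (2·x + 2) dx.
2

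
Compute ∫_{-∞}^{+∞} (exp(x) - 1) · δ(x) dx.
0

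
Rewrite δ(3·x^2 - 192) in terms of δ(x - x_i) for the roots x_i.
\frac{\delta(x - 8) + \delta(x + 8)}{48}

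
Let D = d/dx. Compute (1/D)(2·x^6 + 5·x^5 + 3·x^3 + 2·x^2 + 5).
\frac{2 x^{7}}{7} + \frac{5 x^{6}}{6} + \frac{3 x^{4}}{4} + \frac{2 x^{3}}{3} + 5 x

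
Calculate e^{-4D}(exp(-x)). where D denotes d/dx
e^{4 - x}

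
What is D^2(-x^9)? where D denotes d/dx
- 72 x^{7}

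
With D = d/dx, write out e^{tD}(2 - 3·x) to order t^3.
- 3 t - 3 x + 2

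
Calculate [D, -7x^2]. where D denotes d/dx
- 14 x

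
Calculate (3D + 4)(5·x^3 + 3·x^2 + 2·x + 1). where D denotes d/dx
20 x^{3} + 57 x^{2} + 26 x + 10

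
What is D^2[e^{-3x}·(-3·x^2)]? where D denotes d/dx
3 \left(- 9 x^{2} + 12 x - 2\right) e^{- 3 x}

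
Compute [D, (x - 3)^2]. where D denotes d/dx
2 x - 6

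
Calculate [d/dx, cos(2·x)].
- 2 \sin{\left(2 x \right)}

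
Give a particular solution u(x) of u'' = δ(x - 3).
\frac{|x - 3|}{2}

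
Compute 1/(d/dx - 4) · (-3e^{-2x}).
\frac{e^{- 2 x}}{2}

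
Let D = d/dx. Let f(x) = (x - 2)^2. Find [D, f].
2 x - 4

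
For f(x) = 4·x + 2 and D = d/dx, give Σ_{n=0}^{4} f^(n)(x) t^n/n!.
4 t + 4 x + 2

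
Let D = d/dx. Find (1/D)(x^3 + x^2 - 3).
\frac{x^{4}}{4} + \frac{x^{3}}{3} - 3 x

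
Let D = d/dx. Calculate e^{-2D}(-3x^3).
- 3 x^{3} + 18 x^{2} - 36 x + 24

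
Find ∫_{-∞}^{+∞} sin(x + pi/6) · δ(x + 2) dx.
\cos{\left(\frac{\pi}{3} + 2 \right)}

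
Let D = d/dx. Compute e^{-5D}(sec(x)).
\sec{\left(x - 5 \right)}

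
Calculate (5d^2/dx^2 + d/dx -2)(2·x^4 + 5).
- 4 x^{4} + 8 x^{3} + 120 x^{2} - 10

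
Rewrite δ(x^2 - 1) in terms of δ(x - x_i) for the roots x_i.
\frac{\delta(x - 1) + \delta(x + 1)}{2}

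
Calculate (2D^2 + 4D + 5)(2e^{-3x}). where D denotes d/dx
22 e^{- 3 x}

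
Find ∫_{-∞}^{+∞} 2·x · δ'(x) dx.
-2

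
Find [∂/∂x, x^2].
2 x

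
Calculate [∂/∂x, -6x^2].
- 12 x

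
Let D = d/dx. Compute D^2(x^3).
6 x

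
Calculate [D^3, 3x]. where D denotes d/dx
9D^{2}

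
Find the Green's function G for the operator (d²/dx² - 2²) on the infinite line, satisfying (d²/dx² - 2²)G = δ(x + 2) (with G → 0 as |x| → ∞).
-\frac{e^{-2|x + 2|}}{4}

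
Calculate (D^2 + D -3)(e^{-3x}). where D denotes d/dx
3 e^{- 3 x}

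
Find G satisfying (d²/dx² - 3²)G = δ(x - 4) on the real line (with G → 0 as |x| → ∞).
-\frac{e^{-3|x - 4|}}{6}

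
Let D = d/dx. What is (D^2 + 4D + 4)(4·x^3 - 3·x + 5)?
16 x^{3} + 48 x^{2} + 12 x + 8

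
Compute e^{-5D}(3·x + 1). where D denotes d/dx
3 x - 14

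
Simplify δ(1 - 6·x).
\frac{\delta(x - 1/6)}{6}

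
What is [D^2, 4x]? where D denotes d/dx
8D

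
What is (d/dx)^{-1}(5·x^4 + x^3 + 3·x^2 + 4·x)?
x^{5} + \frac{x^{4}}{4} + x^{3} + 2 x^{2}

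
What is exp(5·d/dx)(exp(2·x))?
e^{2 x + 10}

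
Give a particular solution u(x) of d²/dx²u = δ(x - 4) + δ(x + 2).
\frac{|x - 4|}{2} + \frac{|x + 2|}{2}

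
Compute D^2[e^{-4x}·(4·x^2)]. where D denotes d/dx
8 \left(8 x^{2} - 8 x + 1\right) e^{- 4 x}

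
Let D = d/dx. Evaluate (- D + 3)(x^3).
3 x^{2} \left(x - 1\right)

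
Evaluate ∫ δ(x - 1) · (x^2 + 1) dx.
2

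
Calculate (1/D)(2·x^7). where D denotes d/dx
\frac{x^{8}}{4}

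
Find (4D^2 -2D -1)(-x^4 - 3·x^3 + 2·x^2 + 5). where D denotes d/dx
x^{4} + 11 x^{3} - 32 x^{2} - 80 x + 11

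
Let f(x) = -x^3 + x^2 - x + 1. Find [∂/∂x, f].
- 3 x^{2} + 2 x - 1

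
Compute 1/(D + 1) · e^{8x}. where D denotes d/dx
\frac{e^{8 x}}{9}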